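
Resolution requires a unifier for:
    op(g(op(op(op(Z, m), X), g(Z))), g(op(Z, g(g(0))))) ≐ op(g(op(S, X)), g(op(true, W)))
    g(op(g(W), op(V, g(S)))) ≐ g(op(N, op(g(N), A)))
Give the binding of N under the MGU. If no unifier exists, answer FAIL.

g(g(g(0)))

Decompose op/2: g(op(op(op(Z, m), X), g(Z))) ≐ g(op(S, X)),  g(op(Z, g(g(0)))) ≐ g(op(true, W)).
Decompose g/1: op(op(op(Z, m), X), g(Z)) ≐ op(S, X).
Decompose op/2: op(op(Z, m), X) ≐ S,  g(Z) ≐ X.
Bind S := op(op(Z, m), X); substituting into the one remaining equation that mentions S gives: g(op(g(W), op(V, g(op(op(Z, m), X))))) ≐ g(op(N, op(g(N), A))).
Bind X := g(Z); substituting into the one remaining equation that mentions X gives: g(op(g(W), op(V, g(op(op(Z, m), g(Z)))))) ≐ g(op(N, op(g(N), A))). Substituting into the earlier binding gives S := op(op(Z, m), g(Z)).
Decompose g/1: op(Z, g(g(0))) ≐ op(true, W).
Decompose op/2: Z ≐ true,  g(g(0)) ≐ W.
Bind Z := true; substituting into the one remaining equation that mentions Z gives: g(op(g(W), op(V, g(op(op(true, m), g(true)))))) ≐ g(op(N, op(g(N), A))). Substituting into the earlier bindings gives S := op(op(true, m), g(true)), X := g(true).
Bind W := g(g(0)); substituting into the remaining equation gives: g(op(g(g(g(0))), op(V, g(op(op(true, m), g(true)))))) ≐ g(op(N, op(g(N), A))).
Decompose g/1: op(g(g(g(0))), op(V, g(op(op(true, m), g(true))))) ≐ op(N, op(g(N), A)).
Decompose op/2: g(g(g(0))) ≐ N,  op(V, g(op(op(true, m), g(true)))) ≐ op(g(N), A).
Bind N := g(g(g(0))); substituting into the remaining equation gives: op(V, g(op(op(true, m), g(true)))) ≐ op(g(g(g(g(0)))), A).
Decompose op/2: V ≐ g(g(g(g(0)))),  g(op(op(true, m), g(true))) ≐ A.
Bind V := g(g(g(g(0)))); no other remaining equation mentions V.
Bind A := g(op(op(true, m), g(true))).
MGU = { S -> op(op(true, m), g(true)), X -> g(true), Z -> true, W -> g(g(0)), N -> g(g(g(0))), V -> g(g(g(g(0)))), A -> g(op(op(true, m), g(true))) }, so N -> g(g(g(0))).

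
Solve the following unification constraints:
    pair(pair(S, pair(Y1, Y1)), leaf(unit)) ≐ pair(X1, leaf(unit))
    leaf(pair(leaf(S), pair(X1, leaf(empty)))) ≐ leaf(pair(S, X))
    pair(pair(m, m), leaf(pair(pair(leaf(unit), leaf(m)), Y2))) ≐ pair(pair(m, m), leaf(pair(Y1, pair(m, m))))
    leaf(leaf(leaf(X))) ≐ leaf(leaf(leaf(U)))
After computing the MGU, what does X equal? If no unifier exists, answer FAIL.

Decompose pair/2: pair(S, pair(Y1, Y1)) ≐ X1,  leaf(unit) ≐ leaf(unit).
Bind X1 := pair(S, pair(Y1, Y1)); substituting into the one remaining equation that mentions X1 gives: leaf(pair(leaf(S), pair(pair(S, pair(Y1, Y1)), leaf(empty)))) ≐ leaf(pair(S, X)).
Delete trivial equation leaf(unit) ≐ leaf(unit).
Decompose leaf/1: pair(leaf(S), pair(pair(S, pair(Y1, Y1)), leaf(empty))) ≐ pair(S, X).
Decompose pair/2: leaf(S) ≐ S,  pair(pair(S, pair(Y1, Y1)), leaf(empty)) ≐ X.
Occurs check fails: S occurs in leaf(S); the equation S ≐ leaf(S) has no finite solution.

FAIL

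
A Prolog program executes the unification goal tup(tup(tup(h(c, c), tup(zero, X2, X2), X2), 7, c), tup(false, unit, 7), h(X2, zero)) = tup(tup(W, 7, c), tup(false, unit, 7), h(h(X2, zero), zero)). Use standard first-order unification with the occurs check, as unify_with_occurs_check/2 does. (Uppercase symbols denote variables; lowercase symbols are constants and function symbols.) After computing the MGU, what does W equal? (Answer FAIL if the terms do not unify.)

FAIL

Decompose tup/3: tup(tup(h(c, c), tup(zero, X2, X2), X2), 7, c) = tup(W, 7, c),  tup(false, unit, 7) = tup(false, unit, 7),  h(X2, zero) = h(h(X2, zero), zero).
Decompose tup/3: tup(h(c, c), tup(zero, X2, X2), X2) = W,  7 = 7,  c = c.
Bind W := tup(h(c, c), tup(zero, X2, X2), X2); no other remaining equation mentions W.
Delete trivial equation 7 = 7.
Delete trivial equation c = c.
Delete trivial equation tup(false, unit, 7) = tup(false, unit, 7).
Decompose h/2: X2 = h(X2, zero),  zero = zero.
Occurs check fails: X2 occurs in h(X2, zero); the equation X2 = h(X2, zero) has no finite solution.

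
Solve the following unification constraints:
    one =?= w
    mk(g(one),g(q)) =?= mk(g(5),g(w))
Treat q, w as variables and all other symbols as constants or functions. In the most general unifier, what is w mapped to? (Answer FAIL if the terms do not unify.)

Bind w := one; substituting into the remaining equation gives: mk(g(one),g(q)) =?= mk(g(5),g(one)).
Decompose mk/2: g(one) =?= g(5),  g(q) =?= g(one).
Decompose g/1: one =?= 5.
Clash: constants one and 5 differ; no unifier exists.

FAIL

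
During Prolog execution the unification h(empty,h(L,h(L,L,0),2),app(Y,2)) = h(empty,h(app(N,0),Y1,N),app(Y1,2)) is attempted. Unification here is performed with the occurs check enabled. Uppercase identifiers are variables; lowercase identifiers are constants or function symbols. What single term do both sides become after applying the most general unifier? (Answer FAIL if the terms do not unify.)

h(empty,h(app(2,0),h(app(2,0),app(2,0),0),2),app(h(app(2,0),app(2,0),0),2))

Decompose h/3: empty = empty,  h(L,h(L,L,0),2) = h(app(N,0),Y1,N),  app(Y,2) = app(Y1,2).
Delete trivial equation empty = empty.
Decompose h/3: L = app(N,0),  h(L,L,0) = Y1,  2 = N.
Bind L := app(N,0); substituting into the one remaining equation that mentions L gives: h(app(N,0),app(N,0),0) = Y1.
Bind Y1 := h(app(N,0),app(N,0),0); substituting into the one remaining equation that mentions Y1 gives: app(Y,2) = app(h(app(N,0),app(N,0),0),2).
Bind N := 2; substituting into the remaining equation gives: app(Y,2) = app(h(app(2,0),app(2,0),0),2). Substituting into the earlier bindings gives L := app(2,0), Y1 := h(app(2,0),app(2,0),0).
Decompose app/2: Y = h(app(2,0),app(2,0),0),  2 = 2.
Bind Y := h(app(2,0),app(2,0),0); no other remaining equation mentions Y.
Delete trivial equation 2 = 2.
Applying the MGU to either side gives h(empty,h(app(2,0),h(app(2,0),app(2,0),0),2),app(h(app(2,0),app(2,0),0),2)).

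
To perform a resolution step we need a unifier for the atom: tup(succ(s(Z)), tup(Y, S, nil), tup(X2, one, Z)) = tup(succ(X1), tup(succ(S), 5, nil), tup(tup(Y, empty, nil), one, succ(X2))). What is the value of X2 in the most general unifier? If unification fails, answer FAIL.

Decompose tup/3: succ(s(Z)) = succ(X1),  tup(Y, S, nil) = tup(succ(S), 5, nil),  tup(X2, one, Z) = tup(tup(Y, empty, nil), one, succ(X2)).
Decompose succ/1: s(Z) = X1.
Bind X1 := s(Z); no other remaining equation mentions X1.
Decompose tup/3: Y = succ(S),  S = 5,  nil = nil.
Bind Y := succ(S); substituting into the one remaining equation that mentions Y gives: tup(X2, one, Z) = tup(tup(succ(S), empty, nil), one, succ(X2)).
Bind S := 5; substituting into the one remaining equation that mentions S gives: tup(X2, one, Z) = tup(tup(succ(5), empty, nil), one, succ(X2)). Substituting into the earlier binding gives Y := succ(5).
Delete trivial equation nil = nil.
Decompose tup/3: X2 = tup(succ(5), empty, nil),  one = one,  Z = succ(X2).
Bind X2 := tup(succ(5), empty, nil); substituting into the one remaining equation that mentions X2 gives: Z = succ(tup(succ(5), empty, nil)).
Delete trivial equation one = one.
Bind Z := succ(tup(succ(5), empty, nil)). Substituting into the earlier binding gives X1 := s(succ(tup(succ(5), empty, nil))).
MGU = { X1 ↦ s(succ(tup(succ(5), empty, nil))), Y ↦ succ(5), S ↦ 5, X2 ↦ tup(succ(5), empty, nil), Z ↦ succ(tup(succ(5), empty, nil)) }, so X2 ↦ tup(succ(5), empty, nil).

tup(succ(5), empty, nil)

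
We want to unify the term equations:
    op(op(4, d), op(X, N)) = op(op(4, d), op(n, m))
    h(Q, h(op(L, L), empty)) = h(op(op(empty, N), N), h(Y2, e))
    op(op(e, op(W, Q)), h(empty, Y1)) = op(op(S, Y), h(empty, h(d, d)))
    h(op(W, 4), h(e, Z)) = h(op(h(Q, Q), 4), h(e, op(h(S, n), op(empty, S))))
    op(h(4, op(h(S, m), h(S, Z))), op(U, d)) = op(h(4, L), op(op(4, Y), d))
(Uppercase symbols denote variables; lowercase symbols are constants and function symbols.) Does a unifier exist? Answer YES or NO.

Decompose op/2: op(4, d) = op(4, d),  op(X, N) = op(n, m).
Delete trivial equation op(4, d) = op(4, d).
Decompose op/2: X = n,  N = m.
Bind X := n; no other remaining equation mentions X.
Bind N := m; substituting into the one remaining equation that mentions N gives: h(Q, h(op(L, L), empty)) = h(op(op(empty, m), m), h(Y2, e)).
Decompose h/2: Q = op(op(empty, m), m),  h(op(L, L), empty) = h(Y2, e).
Bind Q := op(op(empty, m), m); substituting into the 2 remaining equations that mention Q gives: op(op(e, op(W, op(op(empty, m), m))), h(empty, Y1)) = op(op(S, Y), h(empty, h(d, d))),  h(op(W, 4), h(e, Z)) = h(op(h(op(op(empty, m), m), op(op(empty, m), m)), 4), h(e, op(h(S, n), op(empty, S)))).
Decompose h/2: op(L, L) = Y2,  empty = e.
Bind Y2 := op(L, L); no other remaining equation mentions Y2.
Clash: constants empty and e differ; no unifier exists.

NO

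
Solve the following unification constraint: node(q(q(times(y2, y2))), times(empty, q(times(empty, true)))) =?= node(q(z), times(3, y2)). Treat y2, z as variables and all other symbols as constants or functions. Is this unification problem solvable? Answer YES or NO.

Decompose node/2: q(q(times(y2, y2))) =?= q(z),  times(empty, q(times(empty, true))) =?= times(3, y2).
Decompose q/1: q(times(y2, y2)) =?= z.
Bind z := q(times(y2, y2)); no other remaining equation mentions z.
Decompose times/2: empty =?= 3,  q(times(empty, true)) =?= y2.
Clash: constants empty and 3 differ; no unifier exists.

NO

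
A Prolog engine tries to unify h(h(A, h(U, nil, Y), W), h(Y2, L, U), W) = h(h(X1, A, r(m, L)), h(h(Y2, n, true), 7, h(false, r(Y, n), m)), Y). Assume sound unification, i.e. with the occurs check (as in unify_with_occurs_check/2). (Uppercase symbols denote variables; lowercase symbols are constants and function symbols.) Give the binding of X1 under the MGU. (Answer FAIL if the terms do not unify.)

FAIL

Decompose h/3: h(A, h(U, nil, Y), W) = h(X1, A, r(m, L)),  h(Y2, L, U) = h(h(Y2, n, true), 7, h(false, r(Y, n), m)),  W = Y.
Decompose h/3: A = X1,  h(U, nil, Y) = A,  W = r(m, L).
Bind A := X1; substituting into the one remaining equation that mentions A gives: h(U, nil, Y) = X1.
Bind X1 := h(U, nil, Y); no other remaining equation mentions X1. Substituting into the earlier binding gives A := h(U, nil, Y).
Bind W := r(m, L); substituting into the one remaining equation that mentions W gives: r(m, L) = Y.
Decompose h/3: Y2 = h(Y2, n, true),  L = 7,  U = h(false, r(Y, n), m).
Occurs check fails: Y2 occurs in h(Y2, n, true); the equation Y2 = h(Y2, n, true) has no finite solution.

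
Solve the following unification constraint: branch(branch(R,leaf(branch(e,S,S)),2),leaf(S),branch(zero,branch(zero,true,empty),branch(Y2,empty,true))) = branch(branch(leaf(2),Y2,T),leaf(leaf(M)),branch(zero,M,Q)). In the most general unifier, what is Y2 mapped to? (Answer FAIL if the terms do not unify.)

Decompose branch/3: branch(R,leaf(branch(e,S,S)),2) = branch(leaf(2),Y2,T),  leaf(S) = leaf(leaf(M)),  branch(zero,branch(zero,true,empty),branch(Y2,empty,true)) = branch(zero,M,Q).
Decompose branch/3: R = leaf(2),  leaf(branch(e,S,S)) = Y2,  2 = T.
Bind R := leaf(2); no other remaining equation mentions R.
Bind Y2 := leaf(branch(e,S,S)); substituting into the one remaining equation that mentions Y2 gives: branch(zero,branch(zero,true,empty),branch(leaf(branch(e,S,S)),empty,true)) = branch(zero,M,Q).
Bind T := 2; no other remaining equation mentions T.
Decompose leaf/1: S = leaf(M).
Bind S := leaf(M); substituting into the remaining equation gives: branch(zero,branch(zero,true,empty),branch(leaf(branch(e,leaf(M),leaf(M))),empty,true)) = branch(zero,M,Q). Substituting into the earlier binding gives Y2 := leaf(branch(e,leaf(M),leaf(M))).
Decompose branch/3: zero = zero,  branch(zero,true,empty) = M,  branch(leaf(branch(e,leaf(M),leaf(M))),empty,true) = Q.
Delete trivial equation zero = zero.
Bind M := branch(zero,true,empty); substituting into the remaining equation gives: branch(leaf(branch(e,leaf(branch(zero,true,empty)),leaf(branch(zero,true,empty)))),empty,true) = Q. Substituting into the earlier bindings gives Y2 := leaf(branch(e,leaf(branch(zero,true,empty)),leaf(branch(zero,true,empty)))), S := leaf(branch(zero,true,empty)).
Bind Q := branch(leaf(branch(e,leaf(branch(zero,true,empty)),leaf(branch(zero,true,empty)))),empty,true).
MGU = { R ↦ leaf(2), Y2 ↦ leaf(branch(e,leaf(branch(zero,true,empty)),leaf(branch(zero,true,empty)))), T ↦ 2, S ↦ leaf(branch(zero,true,empty)), M ↦ branch(zero,true,empty), Q ↦ branch(leaf(branch(e,leaf(branch(zero,true,empty)),leaf(branch(zero,true,empty)))),empty,true) }, so Y2 ↦ leaf(branch(e,leaf(branch(zero,true,empty)),leaf(branch(zero,true,empty)))).

leaf(branch(e,leaf(branch(zero,true,empty)),leaf(branch(zero,true,empty))))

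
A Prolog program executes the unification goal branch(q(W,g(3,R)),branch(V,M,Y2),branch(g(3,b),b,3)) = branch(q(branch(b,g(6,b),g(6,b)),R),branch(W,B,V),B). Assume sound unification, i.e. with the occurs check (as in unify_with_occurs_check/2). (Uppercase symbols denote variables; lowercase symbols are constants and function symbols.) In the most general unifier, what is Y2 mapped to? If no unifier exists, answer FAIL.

Decompose branch/3: q(W,g(3,R)) = q(branch(b,g(6,b),g(6,b)),R),  branch(V,M,Y2) = branch(W,B,V),  branch(g(3,b),b,3) = B.
Decompose q/2: W = branch(b,g(6,b),g(6,b)),  g(3,R) = R.
Bind W := branch(b,g(6,b),g(6,b)); substituting into the one remaining equation that mentions W gives: branch(V,M,Y2) = branch(branch(b,g(6,b),g(6,b)),B,V).
Occurs check fails: R occurs in g(3,R); the equation R = g(3,R) has no finite solution.

FAIL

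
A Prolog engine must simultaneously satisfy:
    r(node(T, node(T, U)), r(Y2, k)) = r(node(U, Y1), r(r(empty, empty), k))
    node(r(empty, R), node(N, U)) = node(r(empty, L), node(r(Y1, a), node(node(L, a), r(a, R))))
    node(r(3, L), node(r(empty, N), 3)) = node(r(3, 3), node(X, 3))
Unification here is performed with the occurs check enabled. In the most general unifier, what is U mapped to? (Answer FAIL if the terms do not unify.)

node(node(3, a), r(a, 3))

Decompose r/2: node(T, node(T, U)) = node(U, Y1),  r(Y2, k) = r(r(empty, empty), k).
Decompose node/2: T = U,  node(T, U) = Y1.
Bind T := U; substituting into the one remaining equation that mentions T gives: node(U, U) = Y1.
Bind Y1 := node(U, U); substituting into the one remaining equation that mentions Y1 gives: node(r(empty, R), node(N, U)) = node(r(empty, L), node(r(node(U, U), a), node(node(L, a), r(a, R)))).
Decompose r/2: Y2 = r(empty, empty),  k = k.
Bind Y2 := r(empty, empty); no other remaining equation mentions Y2.
Delete trivial equation k = k.
Decompose node/2: r(empty, R) = r(empty, L),  node(N, U) = node(r(node(U, U), a), node(node(L, a), r(a, R))).
Decompose r/2: empty = empty,  R = L.
Delete trivial equation empty = empty.
Bind R := L; substituting into the one remaining equation that mentions R gives: node(N, U) = node(r(node(U, U), a), node(node(L, a), r(a, L))).
Decompose node/2: N = r(node(U, U), a),  U = node(node(L, a), r(a, L)).
Bind N := r(node(U, U), a); substituting into the one remaining equation that mentions N gives: node(r(3, L), node(r(empty, r(node(U, U), a)), 3)) = node(r(3, 3), node(X, 3)).
Bind U := node(node(L, a), r(a, L)); substituting into the remaining equation gives: node(r(3, L), node(r(empty, r(node(node(node(L, a), r(a, L)), node(node(L, a), r(a, L))), a)), 3)) = node(r(3, 3), node(X, 3)). Substituting into the earlier bindings gives T := node(node(L, a), r(a, L)), Y1 := node(node(node(L, a), r(a, L)), node(node(L, a), r(a, L))), N := r(node(node(node(L, a), r(a, L)), node(node(L, a), r(a, L))), a).
Decompose node/2: r(3, L) = r(3, 3),  node(r(empty, r(node(node(node(L, a), r(a, L)), node(node(L, a), r(a, L))), a)), 3) = node(X, 3).
Decompose r/2: 3 = 3,  L = 3.
Delete trivial equation 3 = 3.
Bind L := 3; substituting into the remaining equation gives: node(r(empty, r(node(node(node(3, a), r(a, 3)), node(node(3, a), r(a, 3))), a)), 3) = node(X, 3). Substituting into the earlier bindings gives T := node(node(3, a), r(a, 3)), Y1 := node(node(node(3, a), r(a, 3)), node(node(3, a), r(a, 3))), R := 3, N := r(node(node(node(3, a), r(a, 3)), node(node(3, a), r(a, 3))), a), U := node(node(3, a), r(a, 3)).
Decompose node/2: r(empty, r(node(node(node(3, a), r(a, 3)), node(node(3, a), r(a, 3))), a)) = X,  3 = 3.
Bind X := r(empty, r(node(node(node(3, a), r(a, 3)), node(node(3, a), r(a, 3))), a)); no other remaining equation mentions X.
Delete trivial equation 3 = 3.
MGU = { T -> node(node(3, a), r(a, 3)), Y1 -> node(node(node(3, a), r(a, 3)), node(node(3, a), r(a, 3))), Y2 -> r(empty, empty), R -> 3, N -> r(node(node(node(3, a), r(a, 3)), node(node(3, a), r(a, 3))), a), U -> node(node(3, a), r(a, 3)), L -> 3, X -> r(empty, r(node(node(node(3, a), r(a, 3)), node(node(3, a), r(a, 3))), a)) }, so U -> node(node(3, a), r(a, 3)).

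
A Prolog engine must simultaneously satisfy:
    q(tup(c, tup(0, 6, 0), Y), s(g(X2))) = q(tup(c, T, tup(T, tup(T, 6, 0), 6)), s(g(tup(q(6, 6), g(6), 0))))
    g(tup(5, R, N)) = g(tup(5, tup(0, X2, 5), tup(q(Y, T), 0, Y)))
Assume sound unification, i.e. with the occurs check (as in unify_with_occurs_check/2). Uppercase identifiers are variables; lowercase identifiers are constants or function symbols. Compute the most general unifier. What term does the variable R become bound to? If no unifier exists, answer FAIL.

tup(0, tup(q(6, 6), g(6), 0), 5)

Decompose q/2: tup(c, tup(0, 6, 0), Y) = tup(c, T, tup(T, tup(T, 6, 0), 6)),  s(g(X2)) = s(g(tup(q(6, 6), g(6), 0))).
Decompose tup/3: c = c,  tup(0, 6, 0) = T,  Y = tup(T, tup(T, 6, 0), 6).
Delete trivial equation c = c.
Bind T := tup(0, 6, 0); substituting into the 2 remaining equations that mention T gives: Y = tup(tup(0, 6, 0), tup(tup(0, 6, 0), 6, 0), 6),  g(tup(5, R, N)) = g(tup(5, tup(0, X2, 5), tup(q(Y, tup(0, 6, 0)), 0, Y))).
Bind Y := tup(tup(0, 6, 0), tup(tup(0, 6, 0), 6, 0), 6); substituting into the one remaining equation that mentions Y gives: g(tup(5, R, N)) = g(tup(5, tup(0, X2, 5), tup(q(tup(tup(0, 6, 0), tup(tup(0, 6, 0), 6, 0), 6), tup(0, 6, 0)), 0, tup(tup(0, 6, 0), tup(tup(0, 6, 0), 6, 0), 6)))).
Decompose s/1: g(X2) = g(tup(q(6, 6), g(6), 0)).
Decompose g/1: X2 = tup(q(6, 6), g(6), 0).
Bind X2 := tup(q(6, 6), g(6), 0); substituting into the remaining equation gives: g(tup(5, R, N)) = g(tup(5, tup(0, tup(q(6, 6), g(6), 0), 5), tup(q(tup(tup(0, 6, 0), tup(tup(0, 6, 0), 6, 0), 6), tup(0, 6, 0)), 0, tup(tup(0, 6, 0), tup(tup(0, 6, 0), 6, 0), 6)))).
Decompose g/1: tup(5, R, N) = tup(5, tup(0, tup(q(6, 6), g(6), 0), 5), tup(q(tup(tup(0, 6, 0), tup(tup(0, 6, 0), 6, 0), 6), tup(0, 6, 0)), 0, tup(tup(0, 6, 0), tup(tup(0, 6, 0), 6, 0), 6))).
Decompose tup/3: 5 = 5,  R = tup(0, tup(q(6, 6), g(6), 0), 5),  N = tup(q(tup(tup(0, 6, 0), tup(tup(0, 6, 0), 6, 0), 6), tup(0, 6, 0)), 0, tup(tup(0, 6, 0), tup(tup(0, 6, 0), 6, 0), 6)).
Delete trivial equation 5 = 5.
Bind R := tup(0, tup(q(6, 6), g(6), 0), 5); no other remaining equation mentions R.
Bind N := tup(q(tup(tup(0, 6, 0), tup(tup(0, 6, 0), 6, 0), 6), tup(0, 6, 0)), 0, tup(tup(0, 6, 0), tup(tup(0, 6, 0), 6, 0), 6)).
MGU = { T -> tup(0, 6, 0), Y -> tup(tup(0, 6, 0), tup(tup(0, 6, 0), 6, 0), 6), X2 -> tup(q(6, 6), g(6), 0), R -> tup(0, tup(q(6, 6), g(6), 0), 5), N -> tup(q(tup(tup(0, 6, 0), tup(tup(0, 6, 0), 6, 0), 6), tup(0, 6, 0)), 0, tup(tup(0, 6, 0), tup(tup(0, 6, 0), 6, 0), 6)) }, so R -> tup(0, tup(q(6, 6), g(6), 0), 5).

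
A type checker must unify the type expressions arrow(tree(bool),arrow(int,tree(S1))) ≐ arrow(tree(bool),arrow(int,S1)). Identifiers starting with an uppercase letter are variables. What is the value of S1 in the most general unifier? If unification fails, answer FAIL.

Decompose arrow/2: tree(bool) ≐ tree(bool),  arrow(int,tree(S1)) ≐ arrow(int,S1).
Delete trivial equation tree(bool) ≐ tree(bool).
Decompose arrow/2: int ≐ int,  tree(S1) ≐ S1.
Delete trivial equation int ≐ int.
Occurs check fails: S1 occurs in tree(S1); the equation S1 ≐ tree(S1) has no finite solution.

FAIL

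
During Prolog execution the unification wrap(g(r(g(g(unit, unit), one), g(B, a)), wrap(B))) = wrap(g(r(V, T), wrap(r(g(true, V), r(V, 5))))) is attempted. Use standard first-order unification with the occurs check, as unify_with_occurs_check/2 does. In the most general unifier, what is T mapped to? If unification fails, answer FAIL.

g(r(g(true, g(g(unit, unit), one)), r(g(g(unit, unit), one), 5)), a)

Decompose wrap/1: g(r(g(g(unit, unit), one), g(B, a)), wrap(B)) = g(r(V, T), wrap(r(g(true, V), r(V, 5)))).
Decompose g/2: r(g(g(unit, unit), one), g(B, a)) = r(V, T),  wrap(B) = wrap(r(g(true, V), r(V, 5))).
Decompose r/2: g(g(unit, unit), one) = V,  g(B, a) = T.
Bind V := g(g(unit, unit), one); substituting into the one remaining equation that mentions V gives: wrap(B) = wrap(r(g(true, g(g(unit, unit), one)), r(g(g(unit, unit), one), 5))).
Bind T := g(B, a); no other remaining equation mentions T.
Decompose wrap/1: B = r(g(true, g(g(unit, unit), one)), r(g(g(unit, unit), one), 5)).
Bind B := r(g(true, g(g(unit, unit), one)), r(g(g(unit, unit), one), 5)). Substituting into the earlier binding gives T := g(r(g(true, g(g(unit, unit), one)), r(g(g(unit, unit), one), 5)), a).
MGU = { V -> g(g(unit, unit), one), T -> g(r(g(true, g(g(unit, unit), one)), r(g(g(unit, unit), one), 5)), a), B -> r(g(true, g(g(unit, unit), one)), r(g(g(unit, unit), one), 5)) }, so T -> g(r(g(true, g(g(unit, unit), one)), r(g(g(unit, unit), one), 5)), a).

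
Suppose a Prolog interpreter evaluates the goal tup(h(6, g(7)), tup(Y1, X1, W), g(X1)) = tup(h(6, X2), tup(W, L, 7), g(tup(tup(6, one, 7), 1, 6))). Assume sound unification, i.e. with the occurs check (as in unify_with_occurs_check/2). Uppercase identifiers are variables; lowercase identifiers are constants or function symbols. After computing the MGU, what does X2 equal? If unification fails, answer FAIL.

g(7)

Decompose tup/3: h(6, g(7)) = h(6, X2),  tup(Y1, X1, W) = tup(W, L, 7),  g(X1) = g(tup(tup(6, one, 7), 1, 6)).
Decompose h/2: 6 = 6,  g(7) = X2.
Delete trivial equation 6 = 6.
Bind X2 := g(7); no other remaining equation mentions X2.
Decompose tup/3: Y1 = W,  X1 = L,  W = 7.
Bind Y1 := W; no other remaining equation mentions Y1.
Bind X1 := L; substituting into the one remaining equation that mentions X1 gives: g(L) = g(tup(tup(6, one, 7), 1, 6)).
Bind W := 7; no other remaining equation mentions W. Substituting into the earlier binding gives Y1 := 7.
Decompose g/1: L = tup(tup(6, one, 7), 1, 6).
Bind L := tup(tup(6, one, 7), 1, 6). Substituting into the earlier binding gives X1 := tup(tup(6, one, 7), 1, 6).
MGU = { X2 = g(7), Y1 = 7, X1 = tup(tup(6, one, 7), 1, 6), W = 7, L = tup(tup(6, one, 7), 1, 6) }, so X2 = g(7).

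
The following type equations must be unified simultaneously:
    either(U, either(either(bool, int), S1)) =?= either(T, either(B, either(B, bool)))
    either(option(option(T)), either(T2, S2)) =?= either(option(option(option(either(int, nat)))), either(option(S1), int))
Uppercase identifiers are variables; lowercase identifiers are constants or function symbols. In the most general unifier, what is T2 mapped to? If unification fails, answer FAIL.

option(either(either(bool, int), bool))

Decompose either/2: U =?= T,  either(either(bool, int), S1) =?= either(B, either(B, bool)).
Bind U := T; no other remaining equation mentions U.
Decompose either/2: either(bool, int) =?= B,  S1 =?= either(B, bool).
Bind B := either(bool, int); substituting into the one remaining equation that mentions B gives: S1 =?= either(either(bool, int), bool).
Bind S1 := either(either(bool, int), bool); substituting into the remaining equation gives: either(option(option(T)), either(T2, S2)) =?= either(option(option(option(either(int, nat)))), either(option(either(either(bool, int), bool)), int)).
Decompose either/2: option(option(T)) =?= option(option(option(either(int, nat)))),  either(T2, S2) =?= either(option(either(either(bool, int), bool)), int).
Decompose option/1: option(T) =?= option(option(either(int, nat))).
Decompose option/1: T =?= option(either(int, nat)).
Bind T := option(either(int, nat)); no other remaining equation mentions T. Substituting into the earlier binding gives U := option(either(int, nat)).
Decompose either/2: T2 =?= option(either(either(bool, int), bool)),  S2 =?= int.
Bind T2 := option(either(either(bool, int), bool)); no other remaining equation mentions T2.
Bind S2 := int.
MGU = { U := option(either(int, nat)), B := either(bool, int), S1 := either(either(bool, int), bool), T := option(either(int, nat)), T2 := option(either(either(bool, int), bool)), S2 := int }, so T2 := option(either(either(bool, int), bool)).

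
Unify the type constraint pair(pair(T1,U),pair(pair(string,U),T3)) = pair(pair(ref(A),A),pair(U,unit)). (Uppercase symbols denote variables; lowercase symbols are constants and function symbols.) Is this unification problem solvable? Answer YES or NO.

Decompose pair/2: pair(T1,U) = pair(ref(A),A),  pair(pair(string,U),T3) = pair(U,unit).
Decompose pair/2: T1 = ref(A),  U = A.
Bind T1 := ref(A); no other remaining equation mentions T1.
Bind U := A; substituting into the remaining equation gives: pair(pair(string,A),T3) = pair(A,unit).
Decompose pair/2: pair(string,A) = A,  T3 = unit.
Occurs check fails: A occurs in pair(string,A); the equation A = pair(string,A) has no finite solution.

NO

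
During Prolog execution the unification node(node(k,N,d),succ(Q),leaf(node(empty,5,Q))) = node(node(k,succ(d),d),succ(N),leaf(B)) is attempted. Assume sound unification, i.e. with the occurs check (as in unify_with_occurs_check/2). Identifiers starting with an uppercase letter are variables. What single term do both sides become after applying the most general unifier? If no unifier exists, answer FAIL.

Decompose node/3: node(k,N,d) = node(k,succ(d),d),  succ(Q) = succ(N),  leaf(node(empty,5,Q)) = leaf(B).
Decompose node/3: k = k,  N = succ(d),  d = d.
Delete trivial equation k = k.
Bind N := succ(d); substituting into the one remaining equation that mentions N gives: succ(Q) = succ(succ(d)).
Delete trivial equation d = d.
Decompose succ/1: Q = succ(d).
Bind Q := succ(d); substituting into the remaining equation gives: leaf(node(empty,5,succ(d))) = leaf(B).
Decompose leaf/1: node(empty,5,succ(d)) = B.
Bind B := node(empty,5,succ(d)).
Applying the MGU to either side gives node(node(k,succ(d),d),succ(succ(d)),leaf(node(empty,5,succ(d)))).

node(node(k,succ(d),d),succ(succ(d)),leaf(node(empty,5,succ(d))))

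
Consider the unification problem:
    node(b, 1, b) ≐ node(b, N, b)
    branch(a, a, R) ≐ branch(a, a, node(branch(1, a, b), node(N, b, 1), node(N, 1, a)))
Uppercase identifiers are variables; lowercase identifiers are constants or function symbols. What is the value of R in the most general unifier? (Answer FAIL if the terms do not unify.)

node(branch(1, a, b), node(1, b, 1), node(1, 1, a))

Decompose node/3: b ≐ b,  1 ≐ N,  b ≐ b.
Delete trivial equation b ≐ b.
Bind N := 1; substituting into the one remaining equation that mentions N gives: branch(a, a, R) ≐ branch(a, a, node(branch(1, a, b), node(1, b, 1), node(1, 1, a))).
Delete trivial equation b ≐ b.
Decompose branch/3: a ≐ a,  a ≐ a,  R ≐ node(branch(1, a, b), node(1, b, 1), node(1, 1, a)).
Delete trivial equation a ≐ a.
Delete trivial equation a ≐ a.
Bind R := node(branch(1, a, b), node(1, b, 1), node(1, 1, a)).
MGU = { N := 1, R := node(branch(1, a, b), node(1, b, 1), node(1, 1, a)) }, so R := node(branch(1, a, b), node(1, b, 1), node(1, 1, a)).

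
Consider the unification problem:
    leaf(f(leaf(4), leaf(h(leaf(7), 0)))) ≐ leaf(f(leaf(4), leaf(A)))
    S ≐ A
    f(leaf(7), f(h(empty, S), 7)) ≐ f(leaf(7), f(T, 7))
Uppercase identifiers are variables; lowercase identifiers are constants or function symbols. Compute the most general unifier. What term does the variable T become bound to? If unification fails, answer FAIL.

Decompose leaf/1: f(leaf(4), leaf(h(leaf(7), 0))) ≐ f(leaf(4), leaf(A)).
Decompose f/2: leaf(4) ≐ leaf(4),  leaf(h(leaf(7), 0)) ≐ leaf(A).
Delete trivial equation leaf(4) ≐ leaf(4).
Decompose leaf/1: h(leaf(7), 0) ≐ A.
Bind A := h(leaf(7), 0); substituting into the one remaining equation that mentions A gives: S ≐ h(leaf(7), 0).
Bind S := h(leaf(7), 0); substituting into the remaining equation gives: f(leaf(7), f(h(empty, h(leaf(7), 0)), 7)) ≐ f(leaf(7), f(T, 7)).
Decompose f/2: leaf(7) ≐ leaf(7),  f(h(empty, h(leaf(7), 0)), 7) ≐ f(T, 7).
Delete trivial equation leaf(7) ≐ leaf(7).
Decompose f/2: h(empty, h(leaf(7), 0)) ≐ T,  7 ≐ 7.
Bind T := h(empty, h(leaf(7), 0)); no other remaining equation mentions T.
Delete trivial equation 7 ≐ 7.
MGU = { A := h(leaf(7), 0), S := h(leaf(7), 0), T := h(empty, h(leaf(7), 0)) }, so T := h(empty, h(leaf(7), 0)).

h(empty, h(leaf(7), 0))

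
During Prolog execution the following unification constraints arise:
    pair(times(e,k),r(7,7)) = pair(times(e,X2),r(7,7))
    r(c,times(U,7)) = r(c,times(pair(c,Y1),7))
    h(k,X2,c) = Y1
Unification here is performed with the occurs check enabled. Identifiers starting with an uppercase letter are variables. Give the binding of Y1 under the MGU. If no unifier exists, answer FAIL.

h(k,k,c)

Decompose pair/2: times(e,k) = times(e,X2),  r(7,7) = r(7,7).
Decompose times/2: e = e,  k = X2.
Delete trivial equation e = e.
Bind X2 := k; substituting into the one remaining equation that mentions X2 gives: h(k,k,c) = Y1.
Delete trivial equation r(7,7) = r(7,7).
Decompose r/2: c = c,  times(U,7) = times(pair(c,Y1),7).
Delete trivial equation c = c.
Decompose times/2: U = pair(c,Y1),  7 = 7.
Bind U := pair(c,Y1); no other remaining equation mentions U.
Delete trivial equation 7 = 7.
Bind Y1 := h(k,k,c). Substituting into the earlier binding gives U := pair(c,h(k,k,c)).
MGU = { X2 = k, U = pair(c,h(k,k,c)), Y1 = h(k,k,c) }, so Y1 = h(k,k,c).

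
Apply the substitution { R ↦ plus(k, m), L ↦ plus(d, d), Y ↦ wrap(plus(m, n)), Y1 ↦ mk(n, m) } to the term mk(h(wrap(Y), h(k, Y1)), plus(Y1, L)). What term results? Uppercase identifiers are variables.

Replace each occurrence of L with plus(d, d).
Replace each occurrence of Y with wrap(plus(m, n)).
Replace each occurrence of Y1 with mk(n, m).
Result: mk(h(wrap(wrap(plus(m, n))), h(k, mk(n, m))), plus(mk(n, m), plus(d, d))).

mk(h(wrap(wrap(plus(m, n))), h(k, mk(n, m))), plus(mk(n, m), plus(d, d)))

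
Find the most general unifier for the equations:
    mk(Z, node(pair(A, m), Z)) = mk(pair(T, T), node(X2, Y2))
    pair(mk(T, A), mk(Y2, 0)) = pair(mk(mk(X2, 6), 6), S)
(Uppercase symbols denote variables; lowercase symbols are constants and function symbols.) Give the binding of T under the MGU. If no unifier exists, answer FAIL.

Decompose mk/2: Z = pair(T, T),  node(pair(A, m), Z) = node(X2, Y2).
Bind Z := pair(T, T); substituting into the one remaining equation that mentions Z gives: node(pair(A, m), pair(T, T)) = node(X2, Y2).
Decompose node/2: pair(A, m) = X2,  pair(T, T) = Y2.
Bind X2 := pair(A, m); substituting into the one remaining equation that mentions X2 gives: pair(mk(T, A), mk(Y2, 0)) = pair(mk(mk(pair(A, m), 6), 6), S).
Bind Y2 := pair(T, T); substituting into the remaining equation gives: pair(mk(T, A), mk(pair(T, T), 0)) = pair(mk(mk(pair(A, m), 6), 6), S).
Decompose pair/2: mk(T, A) = mk(mk(pair(A, m), 6), 6),  mk(pair(T, T), 0) = S.
Decompose mk/2: T = mk(pair(A, m), 6),  A = 6.
Bind T := mk(pair(A, m), 6); substituting into the one remaining equation that mentions T gives: mk(pair(mk(pair(A, m), 6), mk(pair(A, m), 6)), 0) = S. Substituting into the earlier bindings gives Z := pair(mk(pair(A, m), 6), mk(pair(A, m), 6)), Y2 := pair(mk(pair(A, m), 6), mk(pair(A, m), 6)).
Bind A := 6; substituting into the remaining equation gives: mk(pair(mk(pair(6, m), 6), mk(pair(6, m), 6)), 0) = S. Substituting into the earlier bindings gives Z := pair(mk(pair(6, m), 6), mk(pair(6, m), 6)), X2 := pair(6, m), Y2 := pair(mk(pair(6, m), 6), mk(pair(6, m), 6)), T := mk(pair(6, m), 6).
Bind S := mk(pair(mk(pair(6, m), 6), mk(pair(6, m), 6)), 0).
MGU = { Z := pair(mk(pair(6, m), 6), mk(pair(6, m), 6)), X2 := pair(6, m), Y2 := pair(mk(pair(6, m), 6), mk(pair(6, m), 6)), T := mk(pair(6, m), 6), A := 6, S := mk(pair(mk(pair(6, m), 6), mk(pair(6, m), 6)), 0) }, so T := mk(pair(6, m), 6).

mk(pair(6, m), 6)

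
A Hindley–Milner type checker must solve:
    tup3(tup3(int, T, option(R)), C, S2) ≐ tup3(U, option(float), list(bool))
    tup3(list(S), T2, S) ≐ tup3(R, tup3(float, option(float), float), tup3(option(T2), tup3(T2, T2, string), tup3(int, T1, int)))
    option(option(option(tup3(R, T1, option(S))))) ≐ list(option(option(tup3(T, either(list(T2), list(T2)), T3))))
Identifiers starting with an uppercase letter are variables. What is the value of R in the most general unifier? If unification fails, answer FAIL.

Decompose tup3/3: tup3(int, T, option(R)) ≐ U,  C ≐ option(float),  S2 ≐ list(bool).
Bind U := tup3(int, T, option(R)); no other remaining equation mentions U.
Bind C := option(float); no other remaining equation mentions C.
Bind S2 := list(bool); no other remaining equation mentions S2.
Decompose tup3/3: list(S) ≐ R,  T2 ≐ tup3(float, option(float), float),  S ≐ tup3(option(T2), tup3(T2, T2, string), tup3(int, T1, int)).
Bind R := list(S); substituting into the one remaining equation that mentions R gives: option(option(option(tup3(list(S), T1, option(S))))) ≐ list(option(option(tup3(T, either(list(T2), list(T2)), T3)))). Substituting into the earlier binding gives U := tup3(int, T, option(list(S))).
Bind T2 := tup3(float, option(float), float); substituting into the remaining equations gives: S ≐ tup3(option(tup3(float, option(float), float)), tup3(tup3(float, option(float), float), tup3(float, option(float), float), string), tup3(int, T1, int)),  option(option(option(tup3(list(S), T1, option(S))))) ≐ list(option(option(tup3(T, either(list(tup3(float, option(float), float)), list(tup3(float, option(float), float))), T3)))).
Bind S := tup3(option(tup3(float, option(float), float)), tup3(tup3(float, option(float), float), tup3(float, option(float), float), string), tup3(int, T1, int)); substituting into the remaining equation gives: option(option(option(tup3(list(tup3(option(tup3(float, option(float), float)), tup3(tup3(float, option(float), float), tup3(float, option(float), float), string), tup3(int, T1, int))), T1, option(tup3(option(tup3(float, option(float), float)), tup3(tup3(float, option(float), float), tup3(float, option(float), float), string), tup3(int, T1, int))))))) ≐ list(option(option(tup3(T, either(list(tup3(float, option(float), float)), list(tup3(float, option(float), float))), T3)))). Substituting into the earlier bindings gives U := tup3(int, T, option(list(tup3(option(tup3(float, option(float), float)), tup3(tup3(float, option(float), float), tup3(float, option(float), float), string), tup3(int, T1, int))))), R := list(tup3(option(tup3(float, option(float), float)), tup3(tup3(float, option(float), float), tup3(float, option(float), float), string), tup3(int, T1, int))).
Clash: head symbols differ (option/1 vs list/1); no unifier exists.

FAIL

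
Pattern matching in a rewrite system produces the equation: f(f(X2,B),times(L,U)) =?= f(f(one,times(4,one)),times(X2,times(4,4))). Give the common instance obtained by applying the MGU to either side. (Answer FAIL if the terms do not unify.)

f(f(one,times(4,one)),times(one,times(4,4)))

Decompose f/2: f(X2,B) =?= f(one,times(4,one)),  times(L,U) =?= times(X2,times(4,4)).
Decompose f/2: X2 =?= one,  B =?= times(4,one).
Bind X2 := one; substituting into the one remaining equation that mentions X2 gives: times(L,U) =?= times(one,times(4,4)).
Bind B := times(4,one); no other remaining equation mentions B.
Decompose times/2: L =?= one,  U =?= times(4,4).
Bind L := one; no other remaining equation mentions L.
Bind U := times(4,4).
Applying the MGU to either side gives f(f(one,times(4,one)),times(one,times(4,4))).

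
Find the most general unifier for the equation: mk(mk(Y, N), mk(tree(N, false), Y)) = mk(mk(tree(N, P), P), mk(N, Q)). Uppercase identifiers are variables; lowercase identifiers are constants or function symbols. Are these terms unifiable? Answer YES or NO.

Decompose mk/2: mk(Y, N) = mk(tree(N, P), P),  mk(tree(N, false), Y) = mk(N, Q).
Decompose mk/2: Y = tree(N, P),  N = P.
Bind Y := tree(N, P); substituting into the one remaining equation that mentions Y gives: mk(tree(N, false), tree(N, P)) = mk(N, Q).
Bind N := P; substituting into the remaining equation gives: mk(tree(P, false), tree(P, P)) = mk(P, Q). Substituting into the earlier binding gives Y := tree(P, P).
Decompose mk/2: tree(P, false) = P,  tree(P, P) = Q.
Occurs check fails: P occurs in tree(P, false); the equation P = tree(P, false) has no finite solution.

NO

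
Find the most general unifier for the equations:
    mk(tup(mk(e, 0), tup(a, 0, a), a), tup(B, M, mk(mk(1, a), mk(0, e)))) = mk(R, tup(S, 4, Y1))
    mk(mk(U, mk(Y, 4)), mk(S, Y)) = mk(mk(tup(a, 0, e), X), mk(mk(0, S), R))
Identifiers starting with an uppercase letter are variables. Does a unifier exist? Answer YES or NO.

NO

Decompose mk/2: tup(mk(e, 0), tup(a, 0, a), a) = R,  tup(B, M, mk(mk(1, a), mk(0, e))) = tup(S, 4, Y1).
Bind R := tup(mk(e, 0), tup(a, 0, a), a); substituting into the one remaining equation that mentions R gives: mk(mk(U, mk(Y, 4)), mk(S, Y)) = mk(mk(tup(a, 0, e), X), mk(mk(0, S), tup(mk(e, 0), tup(a, 0, a), a))).
Decompose tup/3: B = S,  M = 4,  mk(mk(1, a), mk(0, e)) = Y1.
Bind B := S; no other remaining equation mentions B.
Bind M := 4; no other remaining equation mentions M.
Bind Y1 := mk(mk(1, a), mk(0, e)); no other remaining equation mentions Y1.
Decompose mk/2: mk(U, mk(Y, 4)) = mk(tup(a, 0, e), X),  mk(S, Y) = mk(mk(0, S), tup(mk(e, 0), tup(a, 0, a), a)).
Decompose mk/2: U = tup(a, 0, e),  mk(Y, 4) = X.
Bind U := tup(a, 0, e); no other remaining equation mentions U.
Bind X := mk(Y, 4); no other remaining equation mentions X.
Decompose mk/2: S = mk(0, S),  Y = tup(mk(e, 0), tup(a, 0, a), a).
Occurs check fails: S occurs in mk(0, S); the equation S = mk(0, S) has no finite solution.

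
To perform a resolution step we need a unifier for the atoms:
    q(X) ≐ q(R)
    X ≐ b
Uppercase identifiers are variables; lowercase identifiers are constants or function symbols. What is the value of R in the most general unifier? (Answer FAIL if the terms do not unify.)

Decompose q/1: X ≐ R.
Bind X := R; substituting into the remaining equation gives: R ≐ b.
Bind R := b. Substituting into the earlier binding gives X := b.
MGU = { X -> b, R -> b }, so R -> b.

b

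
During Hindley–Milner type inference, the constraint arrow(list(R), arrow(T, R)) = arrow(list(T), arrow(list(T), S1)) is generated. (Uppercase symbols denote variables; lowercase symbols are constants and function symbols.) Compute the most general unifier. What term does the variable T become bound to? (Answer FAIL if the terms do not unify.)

Decompose arrow/2: list(R) = list(T),  arrow(T, R) = arrow(list(T), S1).
Decompose list/1: R = T.
Bind R := T; substituting into the remaining equation gives: arrow(T, T) = arrow(list(T), S1).
Decompose arrow/2: T = list(T),  T = S1.
Occurs check fails: T occurs in list(T); the equation T = list(T) has no finite solution.

FAIL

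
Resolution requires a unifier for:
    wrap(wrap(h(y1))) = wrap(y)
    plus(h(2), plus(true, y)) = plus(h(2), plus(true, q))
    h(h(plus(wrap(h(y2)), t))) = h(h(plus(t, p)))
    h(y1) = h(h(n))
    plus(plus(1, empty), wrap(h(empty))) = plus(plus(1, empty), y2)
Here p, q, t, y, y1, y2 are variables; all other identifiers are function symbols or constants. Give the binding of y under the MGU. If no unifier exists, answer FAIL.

wrap(h(h(n)))

Decompose wrap/1: wrap(h(y1)) = y.
Bind y := wrap(h(y1)); substituting into the one remaining equation that mentions y gives: plus(h(2), plus(true, wrap(h(y1)))) = plus(h(2), plus(true, q)).
Decompose plus/2: h(2) = h(2),  plus(true, wrap(h(y1))) = plus(true, q).
Delete trivial equation h(2) = h(2).
Decompose plus/2: true = true,  wrap(h(y1)) = q.
Delete trivial equation true = true.
Bind q := wrap(h(y1)); no other remaining equation mentions q.
Decompose h/1: h(plus(wrap(h(y2)), t)) = h(plus(t, p)).
Decompose h/1: plus(wrap(h(y2)), t) = plus(t, p).
Decompose plus/2: wrap(h(y2)) = t,  t = p.
Bind t := wrap(h(y2)); substituting into the one remaining equation that mentions t gives: wrap(h(y2)) = p.
Bind p := wrap(h(y2)); no other remaining equation mentions p.
Decompose h/1: y1 = h(n).
Bind y1 := h(n); no other remaining equation mentions y1. Substituting into the earlier bindings gives y := wrap(h(h(n))), q := wrap(h(h(n))).
Decompose plus/2: plus(1, empty) = plus(1, empty),  wrap(h(empty)) = y2.
Delete trivial equation plus(1, empty) = plus(1, empty).
Bind y2 := wrap(h(empty)). Substituting into the earlier bindings gives t := wrap(h(wrap(h(empty)))), p := wrap(h(wrap(h(empty)))).
MGU = { y -> wrap(h(h(n))), q -> wrap(h(h(n))), t -> wrap(h(wrap(h(empty)))), p -> wrap(h(wrap(h(empty)))), y1 -> h(n), y2 -> wrap(h(empty)) }, so y -> wrap(h(h(n))).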